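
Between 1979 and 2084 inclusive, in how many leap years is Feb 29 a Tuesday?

4

Leap years in 1979–2084: 27 of them.
Feb 29 weekday advances by 5 (mod 7) from one leap year to the next four years later (or differs when a century non-leap intervenes).
Leap-day weekdays: 1980:Fri 1984:Wed 1988:Mon 1992:Sat 1996:Thu 2000:Tue✓ 2004:Sun 2008:Fri 2012:Wed 2016:Mon 2020:Sat 2024:Thu 2028:Tue✓ 2032:Sun 2036:Fri 2040:Wed 2044:Mon 2048:Sat 2052:Thu 2056:Tue✓ 2060:Sun 2064:Fri 2068:Wed 2072:Mon 2076:Sat 2080:Thu 2084:Tue✓
Tuesday: 2000, 2028, 2056, 2084 → 4.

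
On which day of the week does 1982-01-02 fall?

Saturday

January 1, 1982 is a Friday.
January 2 is day 2 of the year, i.e. 1 days after Jan 1.
1 mod 7 = 1, so advance 1 weekday from Friday: Saturday.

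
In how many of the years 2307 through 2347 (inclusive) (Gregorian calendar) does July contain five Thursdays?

July has 31 days; it has five Thursdays when Thursday falls among the first (month-length − 28) days — i.e. when July 1 is one of Thursday/Wednesday/Tuesday.
July 1 by year: 2307:Mon 2308:Wed✓ 2309:Thu✓ 2310:Fri 2311:Sat 2312:Mon 2313:Tue✓ 2314:Wed✓ 2315:Thu✓ 2316:Sat 2317:Sun 2318:Mon 2319:Tue✓ 2320:Thu✓ 2321:Fri …(11 more)… 2333:Sat 2334:Sun 2335:Mon 2336:Wed✓ 2337:Thu✓ 2338:Fri 2339:Sat 2340:Mon 2341:Tue✓ 2342:Wed✓ 2343:Thu✓ 2344:Sat 2345:Sun 2346:Mon 2347:Tue✓
Years with five Thursdays: 2308, 2309, 2313, 2314, 2315, 2319, 2320, 2324, 2325, 2326, 2330, 2331, 2336, 2337, 2341, 2342, 2343, 2347 → 18.

18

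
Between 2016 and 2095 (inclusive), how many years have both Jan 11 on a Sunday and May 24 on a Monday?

3

Check each year's weekday for Jan 11 and May 24:
  2016: Mon/Tue  2017: Wed/Wed  2018: Thu/Thu  2019: Fri/Fri  2020: Sat/Sun  2021: Mon/Mon  2022: Tue/Tue  2023: Wed/Wed  2024: Thu/Fri  2025: Sat/Sat  2026: Sun/Sun  2027: Mon/Mon  2028: Tue/Wed  2029: Thu/Thu  …(52 more)…  2082: Sun/Sun  2083: Mon/Mon  2084: Tue/Wed  2085: Thu/Thu  2086: Fri/Fri  2087: Sat/Sat  2088: Sun/Mon ✓  2089: Tue/Tue  2090: Wed/Wed  2091: Thu/Thu  2092: Fri/Sat  2093: Sun/Sun  2094: Mon/Mon  2095: Tue/Tue
Both conditions hold in: 2032, 2060, 2088 — 3.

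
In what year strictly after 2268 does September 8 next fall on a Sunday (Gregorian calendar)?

2272

From one year to the next, a fixed date's weekday advances by 1, or by 2 when a Feb 29 lies between the two dates.
2268: September 8 is Tuesday.
2269: Wednesday (+1)
2270: Thursday (+1)
2271: Friday (+1)
2272: Sunday (+2)
September 8 falls on a Sunday in 2272.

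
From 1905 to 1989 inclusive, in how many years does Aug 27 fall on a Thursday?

12

Track Aug 27's weekday year by year (advancing +1, or +2 across a Feb 29):
  1905: Sun  1906: Mon (+1)  1907: Tue (+1)  1908: Thu (+2) ✓  1909: Fri (+1)
  1910: Sat (+1)  1911: Sun (+1)  1912: Tue (+2)  1913: Wed (+1)  1914: Thu (+1) ✓
  1915: Fri (+1)  1916: Sun (+2)  1917: Mon (+1)  1918: Tue (+1)  … (57 more years) …
  1976: Fri (+2)  1977: Sat (+1)  1978: Sun (+1)  1979: Mon (+1)  1980: Wed (+2)
  1981: Thu (+1) ✓  1982: Fri (+1)  1983: Sat (+1)  1984: Mon (+2)  1985: Tue (+1)
  1986: Wed (+1)  1987: Thu (+1) ✓  1988: Sat (+2)  1989: Sun (+1)
Thursday years: 1908, 1914, 1925, 1931, 1936, 1942, 1953, 1959, 1964, 1970, 1981, 1987 — 12 in total.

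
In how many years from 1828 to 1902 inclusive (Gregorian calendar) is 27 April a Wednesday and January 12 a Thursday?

Check each year's weekday for 27 April and January 12:
  1828: Sun/Sat  1829: Mon/Mon  1830: Tue/Tue  1831: Wed/Wed  1832: Fri/Thu  1833: Sat/Sat  1834: Sun/Sun  1835: Mon/Mon  1836: Wed/Tue  1837: Thu/Thu  1838: Fri/Fri  1839: Sat/Sat  1840: Mon/Sun  1841: Tue/Tue  …(47 more)…  1889: Sat/Sat  1890: Sun/Sun  1891: Mon/Mon  1892: Wed/Tue  1893: Thu/Thu  1894: Fri/Fri  1895: Sat/Sat  1896: Mon/Sun  1897: Tue/Tue  1898: Wed/Wed  1899: Thu/Thu  1900: Fri/Fri  1901: Sat/Sat  1902: Sun/Sun
Both conditions hold in: no year — 0.

0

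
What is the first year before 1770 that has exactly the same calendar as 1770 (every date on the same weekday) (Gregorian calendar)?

Two years share a calendar iff Jan 1 falls on the same weekday and both are leap or both are common. 1770: Jan 1 is Monday, common year.
1769: Jan 1 Sunday, common
1768: Jan 1 Friday, leap
1767: Jan 1 Thursday, common
1766: Jan 1 Wednesday, common
1765: Jan 1 Tuesday, common
1764: Jan 1 Sunday, leap
1763: Jan 1 Saturday, common
1762: Jan 1 Friday, common
1761: Jan 1 Thursday, common
1760: Jan 1 Tuesday, leap
1759: Jan 1 Monday, common
1759 matches on both conditions.

1759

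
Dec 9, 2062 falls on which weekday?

Saturday

January 1, 2062 is a Sunday.
December 9 is day 343 of the year, i.e. 342 days after Jan 1.
342 mod 7 = 6, so advance 6 weekdays from Sunday: Saturday.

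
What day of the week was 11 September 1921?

January 1, 1921 is a Saturday.
September 11 is day 254 of the year, i.e. 253 days after Jan 1.
253 mod 7 = 1, so advance 1 weekday from Saturday: Sunday.

Sunday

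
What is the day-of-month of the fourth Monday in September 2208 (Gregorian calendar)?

September 1, 2208 is a Thursday, so the first Monday is the 5th.
The fourth Monday is 5 + 21 = 26.

26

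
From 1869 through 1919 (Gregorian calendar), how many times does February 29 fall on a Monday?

Leap years in 1869–1919: 11 of them.
Feb 29 weekday advances by 5 (mod 7) from one leap year to the next four years later (or differs when a century non-leap intervenes).
Leap-day weekdays: 1872:Thu 1876:Tue 1880:Sun 1884:Fri 1888:Wed 1892:Mon✓ 1896:Sat 1904:Mon✓ 1908:Sat 1912:Thu 1916:Tue
Monday: 1892, 1904 → 2.

2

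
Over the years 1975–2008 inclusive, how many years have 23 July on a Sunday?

5

Track 23 July's weekday year by year (advancing +1, or +2 across a Feb 29):
  1975: Wed  1976: Fri (+2)  1977: Sat (+1)  1978: Sun (+1) ✓  1979: Mon (+1)
  1980: Wed (+2)  1981: Thu (+1)  1982: Fri (+1)  1983: Sat (+1)  1984: Mon (+2)
  1985: Tue (+1)  1986: Wed (+1)  1987: Thu (+1)  1988: Sat (+2)  … (6 more years) …
  1995: Sun (+1) ✓  1996: Tue (+2)  1997: Wed (+1)  1998: Thu (+1)  1999: Fri (+1)
  2000: Sun (+2) ✓  2001: Mon (+1)  2002: Tue (+1)  2003: Wed (+1)  2004: Fri (+2)
  2005: Sat (+1)  2006: Sun (+1) ✓  2007: Mon (+1)  2008: Wed (+2)
Sunday years: 1978, 1989, 1995, 2000, 2006 — 5 in total.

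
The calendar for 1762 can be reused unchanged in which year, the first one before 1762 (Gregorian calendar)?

Two years share a calendar iff Jan 1 falls on the same weekday and both are leap or both are common. 1762: Jan 1 is Friday, common year.
1761: Jan 1 Thursday, common
1760: Jan 1 Tuesday, leap
1759: Jan 1 Monday, common
1758: Jan 1 Sunday, common
1757: Jan 1 Saturday, common
1756: Jan 1 Thursday, leap
1755: Jan 1 Wednesday, common
1754: Jan 1 Tuesday, common
1753: Jan 1 Monday, common
1752: Jan 1 Saturday, leap
1751: Jan 1 Friday, common
1751 matches on both conditions.

1751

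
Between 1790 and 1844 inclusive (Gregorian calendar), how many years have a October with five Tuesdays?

October has 31 days; it has five Tuesdays when Tuesday falls among the first (month-length − 28) days — i.e. when October 1 is one of Tuesday/Monday/Sunday.
October 1 by year: 1790:Fri 1791:Sat 1792:Mon✓ 1793:Tue✓ 1794:Wed 1795:Thu 1796:Sat 1797:Sun✓ 1798:Mon✓ 1799:Tue✓ 1800:Wed 1801:Thu 1802:Fri 1803:Sat 1804:Mon✓ …(25 more)… 1830:Fri 1831:Sat 1832:Mon✓ 1833:Tue✓ 1834:Wed 1835:Thu 1836:Sat 1837:Sun✓ 1838:Mon✓ 1839:Tue✓ 1840:Thu 1841:Fri 1842:Sat 1843:Sun✓ 1844:Tue✓
Years with five Tuesdays: 1792, 1793, 1797, 1798, 1799, 1804, 1805, 1809, 1810, 1811, 1815, 1816, 1820, 1821, 1822, 1826, 1827, 1832, 1833, 1837, 1838, 1839, 1843, 1844 → 24.

24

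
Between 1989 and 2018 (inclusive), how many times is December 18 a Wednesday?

4

Track December 18's weekday year by year (advancing +1, or +2 across a Feb 29):
  1989: Mon  1990: Tue (+1)  1991: Wed (+1) ✓  1992: Fri (+2)  1993: Sat (+1)
  1994: Sun (+1)  1995: Mon (+1)  1996: Wed (+2) ✓  1997: Thu (+1)  1998: Fri (+1)
  1999: Sat (+1)  2000: Mon (+2)  2001: Tue (+1)  2002: Wed (+1) ✓  2003: Thu (+1)
  2004: Sat (+2)  2005: Sun (+1)  2006: Mon (+1)  2007: Tue (+1)  2008: Thu (+2)
  2009: Fri (+1)  2010: Sat (+1)  2011: Sun (+1)  2012: Tue (+2)  2013: Wed (+1) ✓
  2014: Thu (+1)  2015: Fri (+1)  2016: Sun (+2)  2017: Mon (+1)  2018: Tue (+1)
Wednesday years: 1991, 1996, 2002, 2013 — 4 in total.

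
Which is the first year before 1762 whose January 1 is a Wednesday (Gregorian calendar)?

Jan 1 advances by 2 weekdays after a leap year and by 1 after a common year.
1762: Jan 1 is Friday.
1761: Thursday
1760: Tuesday (leap)
1759: Monday
1758: Sunday
1757: Saturday
1756: Thursday (leap)
1755: Wednesday
1755 begins on a Wednesday

1755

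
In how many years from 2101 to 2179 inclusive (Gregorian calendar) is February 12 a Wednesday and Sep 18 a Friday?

3

Check each year's weekday for February 12 and Sep 18:
  2101: Sat/Sun  2102: Sun/Mon  2103: Mon/Tue  2104: Tue/Thu  2105: Thu/Fri  2106: Fri/Sat  2107: Sat/Sun  2108: Sun/Tue  2109: Tue/Wed  2110: Wed/Thu  2111: Thu/Fri  2112: Fri/Sun  2113: Sun/Mon  2114: Mon/Tue  …(51 more)…  2166: Wed/Thu  2167: Thu/Fri  2168: Fri/Sun  2169: Sun/Mon  2170: Mon/Tue  2171: Tue/Wed  2172: Wed/Fri ✓  2173: Fri/Sat  2174: Sat/Sun  2175: Sun/Mon  2176: Mon/Wed  2177: Wed/Thu  2178: Thu/Fri  2179: Fri/Sat
Both conditions hold in: 2116, 2144, 2172 — 3.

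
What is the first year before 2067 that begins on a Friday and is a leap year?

2044

Jan 1 advances by 2 weekdays after a leap year and by 1 after a common year.
2067: Jan 1 is Saturday.
2066: Friday
2065: Thursday
2064: Tuesday (leap)
2063: Monday
2062: Sunday
2061: Saturday
2060: Thursday (leap)
2059: Wednesday
2058: Tuesday
2057: Monday
2056: Saturday (leap)
2055: Friday
2054: Thursday
2053: Wednesday
2052: Monday (leap)
2051: Sunday
2050: Saturday
2049: Friday
2048: Wednesday (leap)
2047: Tuesday
2046: Monday
2045: Sunday
2044: Friday (leap)
2044 begins on a Friday and is a leap year.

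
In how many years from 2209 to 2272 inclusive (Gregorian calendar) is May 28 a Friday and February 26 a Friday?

Check each year's weekday for May 28 and February 26:
  2209: Sun/Sun  2210: Mon/Mon  2211: Tue/Tue  2212: Thu/Wed  2213: Fri/Fri ✓  2214: Sat/Sat  2215: Sun/Sun  2216: Tue/Mon  2217: Wed/Wed  2218: Thu/Thu  2219: Fri/Fri ✓  2220: Sun/Sat  2221: Mon/Mon  2222: Tue/Tue  …(36 more)…  2259: Sat/Sat  2260: Mon/Sun  2261: Tue/Tue  2262: Wed/Wed  2263: Thu/Thu  2264: Sat/Fri  2265: Sun/Sun  2266: Mon/Mon  2267: Tue/Tue  2268: Thu/Wed  2269: Fri/Fri ✓  2270: Sat/Sat  2271: Sun/Sun  2272: Tue/Mon
Both conditions hold in: 2213, 2219, 2230, 2241, 2247, 2258, 2269 — 7.

7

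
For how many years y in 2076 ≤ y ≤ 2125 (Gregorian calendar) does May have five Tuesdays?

21

May has 31 days; it has five Tuesdays when Tuesday falls among the first (month-length − 28) days — i.e. when May 1 is one of Tuesday/Monday/Sunday.
May 1 by year: 2076:Fri 2077:Sat 2078:Sun✓ 2079:Mon✓ 2080:Wed 2081:Thu 2082:Fri 2083:Sat 2084:Mon✓ 2085:Tue✓ 2086:Wed 2087:Thu 2088:Sat 2089:Sun✓ 2090:Mon✓ …(20 more)… 2111:Fri 2112:Sun✓ 2113:Mon✓ 2114:Tue✓ 2115:Wed 2116:Fri 2117:Sat 2118:Sun✓ 2119:Mon✓ 2120:Wed 2121:Thu 2122:Fri 2123:Sat 2124:Mon✓ 2125:Tue✓
Years with five Tuesdays: 2078, 2079, 2084, 2085, 2089, 2090, 2091, 2095, 2096, 2101, 2102, 2103, 2107, 2108, 2112, 2113, 2114, 2118, 2119, 2124, 2125 → 21.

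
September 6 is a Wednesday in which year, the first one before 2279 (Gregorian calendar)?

From one year to the next, a fixed date's weekday advances by 1, or by 2 when a Feb 29 lies between the two dates.
2279: September 6 is Saturday.
2278: Friday (−1)
2277: Thursday (−1)
2276: Wednesday (−1)
September 6 falls on a Wednesday in 2276.

2276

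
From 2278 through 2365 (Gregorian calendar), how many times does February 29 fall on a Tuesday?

Leap years in 2278–2365: 21 of them.
Feb 29 weekday advances by 5 (mod 7) from one leap year to the next four years later (or differs when a century non-leap intervenes).
Leap-day weekdays: 2280:Sun 2284:Fri 2288:Wed 2292:Mon 2296:Sat 2304:Mon 2308:Sat 2312:Thu 2316:Tue✓ 2320:Sun 2324:Fri 2328:Wed 2332:Mon 2336:Sat 2340:Thu 2344:Tue✓ 2348:Sun 2352:Fri 2356:Wed 2360:Mon 2364:Sat
Tuesday: 2316, 2344 → 2.

2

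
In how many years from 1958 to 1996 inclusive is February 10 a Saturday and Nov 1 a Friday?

Check each year's weekday for February 10 and Nov 1:
  1958: Mon/Sat  1959: Tue/Sun  1960: Wed/Tue  1961: Fri/Wed  1962: Sat/Thu  1963: Sun/Fri  1964: Mon/Sun  1965: Wed/Mon  1966: Thu/Tue  1967: Fri/Wed  1968: Sat/Fri ✓  1969: Mon/Sat  1970: Tue/Sun  1971: Wed/Mon  …(11 more)…  1983: Thu/Tue  1984: Fri/Thu  1985: Sun/Fri  1986: Mon/Sat  1987: Tue/Sun  1988: Wed/Tue  1989: Fri/Wed  1990: Sat/Thu  1991: Sun/Fri  1992: Mon/Sun  1993: Wed/Mon  1994: Thu/Tue  1995: Fri/Wed  1996: Sat/Fri ✓
Both conditions hold in: 1968, 1996 — 2.

2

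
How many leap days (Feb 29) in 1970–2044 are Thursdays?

Leap years in 1970–2044: 19 of them.
Feb 29 weekday advances by 5 (mod 7) from one leap year to the next four years later (or differs when a century non-leap intervenes).
Leap-day weekdays: 1972:Tue 1976:Sun 1980:Fri 1984:Wed 1988:Mon 1992:Sat 1996:Thu✓ 2000:Tue 2004:Sun 2008:Fri 2012:Wed 2016:Mon 2020:Sat 2024:Thu✓ 2028:Tue 2032:Sun 2036:Fri 2040:Wed 2044:Mon
Thursday: 1996, 2024 → 2.

2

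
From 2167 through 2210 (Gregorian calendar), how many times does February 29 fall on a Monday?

3

Leap years in 2167–2210: 10 of them.
Feb 29 weekday advances by 5 (mod 7) from one leap year to the next four years later (or differs when a century non-leap intervenes).
Leap-day weekdays: 2168:Mon✓ 2172:Sat 2176:Thu 2180:Tue 2184:Sun 2188:Fri 2192:Wed 2196:Mon✓ 2204:Wed 2208:Mon✓
Monday: 2168, 2196, 2208 → 3.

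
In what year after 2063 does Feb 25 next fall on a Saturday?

From one year to the next, a fixed date's weekday advances by 1, or by 2 when a Feb 29 lies between the two dates.
2063: February 25 is Sunday.
2064: Monday (+1)
2065: Wednesday (+2)
2066: Thursday (+1)
2067: Friday (+1)
2068: Saturday (+1)
Feb 25 falls on a Saturday in 2068.

2068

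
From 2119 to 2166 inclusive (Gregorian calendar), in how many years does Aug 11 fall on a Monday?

Track Aug 11's weekday year by year (advancing +1, or +2 across a Feb 29):
  2119: Fri  2120: Sun (+2)  2121: Mon (+1) ✓  2122: Tue (+1)  2123: Wed (+1)
  2124: Fri (+2)  2125: Sat (+1)  2126: Sun (+1)  2127: Mon (+1) ✓  2128: Wed (+2)
  2129: Thu (+1)  2130: Fri (+1)  2131: Sat (+1)  2132: Mon (+2) ✓  … (20 more years) …
  2153: Sat (+1)  2154: Sun (+1)  2155: Mon (+1) ✓  2156: Wed (+2)  2157: Thu (+1)
  2158: Fri (+1)  2159: Sat (+1)  2160: Mon (+2) ✓  2161: Tue (+1)  2162: Wed (+1)
  2163: Thu (+1)  2164: Sat (+2)  2165: Sun (+1)  2166: Mon (+1) ✓
Monday years: 2121, 2127, 2132, 2138, 2149, 2155, 2160, 2166 — 8 in total.

8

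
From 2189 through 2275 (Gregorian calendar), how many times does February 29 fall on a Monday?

Leap years in 2189–2275: 20 of them.
Feb 29 weekday advances by 5 (mod 7) from one leap year to the next four years later (or differs when a century non-leap intervenes).
Leap-day weekdays: 2192:Wed 2196:Mon✓ 2204:Wed 2208:Mon✓ 2212:Sat 2216:Thu 2220:Tue 2224:Sun 2228:Fri 2232:Wed 2236:Mon✓ 2240:Sat 2244:Thu 2248:Tue 2252:Sun 2256:Fri 2260:Wed 2264:Mon✓ 2268:Sat 2272:Thu
Monday: 2196, 2208, 2236, 2264 → 4.

4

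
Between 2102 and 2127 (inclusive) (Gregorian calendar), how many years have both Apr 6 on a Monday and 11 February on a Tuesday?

1

Check each year's weekday for Apr 6 and 11 February:
  2102: Thu/Sat  2103: Fri/Sun  2104: Sun/Mon  2105: Mon/Wed  2106: Tue/Thu  2107: Wed/Fri  2108: Fri/Sat  2109: Sat/Mon  2110: Sun/Tue  2111: Mon/Wed  2112: Wed/Thu  2113: Thu/Sat  2114: Fri/Sun  2115: Sat/Mon  2116: Mon/Tue ✓  2117: Tue/Thu  2118: Wed/Fri  2119: Thu/Sat  2120: Sat/Sun  2121: Sun/Tue  2122: Mon/Wed  2123: Tue/Thu  2124: Thu/Fri  2125: Fri/Sun  2126: Sat/Mon  2127: Sun/Tue
Both conditions hold in: 2116 — 1.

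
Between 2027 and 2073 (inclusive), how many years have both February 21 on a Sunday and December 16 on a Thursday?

Check each year's weekday for February 21 and December 16:
  2027: Sun/Thu ✓  2028: Mon/Sat  2029: Wed/Sun  2030: Thu/Mon  2031: Fri/Tue  2032: Sat/Thu  2033: Mon/Fri  2034: Tue/Sat  2035: Wed/Sun  2036: Thu/Tue  2037: Sat/Wed  2038: Sun/Thu ✓  2039: Mon/Fri  2040: Tue/Sun  …(19 more)…  2060: Sat/Thu  2061: Mon/Fri  2062: Tue/Sat  2063: Wed/Sun  2064: Thu/Tue  2065: Sat/Wed  2066: Sun/Thu ✓  2067: Mon/Fri  2068: Tue/Sun  2069: Thu/Mon  2070: Fri/Tue  2071: Sat/Wed  2072: Sun/Fri  2073: Tue/Sat
Both conditions hold in: 2027, 2038, 2049, 2055, 2066 — 5.

5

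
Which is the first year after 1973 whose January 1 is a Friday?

Jan 1 advances by 2 weekdays after a leap year and by 1 after a common year.
1973: Jan 1 is Monday.
1974: Tuesday
1975: Wednesday
1976: Thursday (leap)
1977: Saturday
1978: Sunday
1979: Monday
1980: Tuesday (leap)
1981: Thursday
1982: Friday
1982 begins on a Friday

1982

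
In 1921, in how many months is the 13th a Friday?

1

Check the 13th of each month of 1921: Jan 13: Thu, Feb 13: Sun, Mar 13: Sun, Apr 13: Wed, May 13: Fri, Jun 13: Mon, Jul 13: Wed, Aug 13: Sat, Sep 13: Tue, Oct 13: Thu, Nov 13: Sun, Dec 13: Tue.
Friday occurs in May — 1 month.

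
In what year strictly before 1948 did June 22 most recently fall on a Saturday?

1946

From one year to the next, a fixed date's weekday advances by 1, or by 2 when a Feb 29 lies between the two dates.
1948: June 22 is Tuesday.
1947: Sunday (−2)
1946: Saturday (−1)
June 22 falls on a Saturday in 1946.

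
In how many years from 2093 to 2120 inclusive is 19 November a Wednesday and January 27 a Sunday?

1

Check each year's weekday for 19 November and January 27:
  2093: Thu/Tue  2094: Fri/Wed  2095: Sat/Thu  2096: Mon/Fri  2097: Tue/Sun  2098: Wed/Mon  2099: Thu/Tue  2100: Fri/Wed  2101: Sat/Thu  2102: Sun/Fri  2103: Mon/Sat  2104: Wed/Sun ✓  2105: Thu/Tue  2106: Fri/Wed  2107: Sat/Thu  2108: Mon/Fri  2109: Tue/Sun  2110: Wed/Mon  2111: Thu/Tue  2112: Sat/Wed  2113: Sun/Fri  2114: Mon/Sat  2115: Tue/Sun  2116: Thu/Mon  2117: Fri/Wed  2118: Sat/Thu  2119: Sun/Fri  2120: Tue/Sat
Both conditions hold in: 2104 — 1.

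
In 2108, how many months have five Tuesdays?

4

A month of length L has five Tuesdays iff its first Tuesday is on day ≤ L−28 (so day 1–3 in a 31-day month, 1–2 in a 30-day month, day 1 in a leap February).
Checking each month of 2108: Jan starts Sun (31d) ✓; Feb starts Wed (29d); Mar starts Thu (31d); Apr starts Sun (30d); May starts Tue (31d) ✓; Jun starts Fri (30d); Jul starts Sun (31d) ✓; Aug starts Wed (31d); Sep starts Sat (30d); Oct starts Mon (31d) ✓; Nov starts Thu (30d); Dec starts Sat (31d).
Five-Tuesday months: January, May, July, October → 4.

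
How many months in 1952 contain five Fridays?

4

A month of length L has five Fridays iff its first Friday is on day ≤ L−28 (so day 1–3 in a 31-day month, 1–2 in a 30-day month, day 1 in a leap February).
Checking each month of 1952: Jan starts Tue (31d); Feb starts Fri (29d) ✓; Mar starts Sat (31d); Apr starts Tue (30d); May starts Thu (31d) ✓; Jun starts Sun (30d); Jul starts Tue (31d); Aug starts Fri (31d) ✓; Sep starts Mon (30d); Oct starts Wed (31d) ✓; Nov starts Sat (30d); Dec starts Mon (31d).
Five-Friday months: February, May, August, October → 4.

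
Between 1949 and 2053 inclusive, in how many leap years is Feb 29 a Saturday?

4

Leap years in 1949–2053: 26 of them.
Feb 29 weekday advances by 5 (mod 7) from one leap year to the next four years later (or differs when a century non-leap intervenes).
Leap-day weekdays: 1952:Fri 1956:Wed 1960:Mon 1964:Sat✓ 1968:Thu 1972:Tue 1976:Sun 1980:Fri 1984:Wed 1988:Mon 1992:Sat✓ 1996:Thu 2000:Tue 2004:Sun 2008:Fri 2012:Wed 2016:Mon 2020:Sat✓ 2024:Thu 2028:Tue 2032:Sun 2036:Fri 2040:Wed 2044:Mon 2048:Sat✓ 2052:Thu
Saturday: 1964, 1992, 2020, 2048 → 4.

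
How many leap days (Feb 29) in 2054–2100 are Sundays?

Leap years in 2054–2100: 11 of them.
Feb 29 weekday advances by 5 (mod 7) from one leap year to the next four years later (or differs when a century non-leap intervenes).
Leap-day weekdays: 2056:Tue 2060:Sun✓ 2064:Fri 2068:Wed 2072:Mon 2076:Sat 2080:Thu 2084:Tue 2088:Sun✓ 2092:Fri 2096:Wed
Sunday: 2060, 2088 → 2.

2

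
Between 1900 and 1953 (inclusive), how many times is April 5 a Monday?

7

Track April 5's weekday year by year (advancing +1, or +2 across a Feb 29):
  1900: Thu  1901: Fri (+1)  1902: Sat (+1)  1903: Sun (+1)  1904: Tue (+2)
  1905: Wed (+1)  1906: Thu (+1)  1907: Fri (+1)  1908: Sun (+2)  1909: Mon (+1) ✓
  1910: Tue (+1)  1911: Wed (+1)  1912: Fri (+2)  1913: Sat (+1)  … (26 more years) …
  1940: Fri (+2)  1941: Sat (+1)  1942: Sun (+1)  1943: Mon (+1) ✓  1944: Wed (+2)
  1945: Thu (+1)  1946: Fri (+1)  1947: Sat (+1)  1948: Mon (+2) ✓  1949: Tue (+1)
  1950: Wed (+1)  1951: Thu (+1)  1952: Sat (+2)  1953: Sun (+1)
Monday years: 1909, 1915, 1920, 1926, 1937, 1943, 1948 — 7 in total.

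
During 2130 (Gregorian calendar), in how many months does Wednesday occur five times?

A month of length L has five Wednesdays iff its first Wednesday is on day ≤ L−28 (so day 1–3 in a 31-day month, 1–2 in a 30-day month, day 1 in a leap February).
Checking each month of 2130: Jan starts Sun (31d); Feb starts Wed (28d); Mar starts Wed (31d) ✓; Apr starts Sat (30d); May starts Mon (31d) ✓; Jun starts Thu (30d); Jul starts Sat (31d); Aug starts Tue (31d) ✓; Sep starts Fri (30d); Oct starts Sun (31d); Nov starts Wed (30d) ✓; Dec starts Fri (31d).
Five-Wednesday months: March, May, August, November → 4.

4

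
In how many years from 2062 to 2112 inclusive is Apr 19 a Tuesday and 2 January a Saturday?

Check each year's weekday for Apr 19 and 2 January:
  2062: Wed/Mon  2063: Thu/Tue  2064: Sat/Wed  2065: Sun/Fri  2066: Mon/Sat  2067: Tue/Sun  2068: Thu/Mon  2069: Fri/Wed  2070: Sat/Thu  2071: Sun/Fri  2072: Tue/Sat ✓  2073: Wed/Mon  2074: Thu/Tue  2075: Fri/Wed  …(23 more)…  2099: Sun/Fri  2100: Mon/Sat  2101: Tue/Sun  2102: Wed/Mon  2103: Thu/Tue  2104: Sat/Wed  2105: Sun/Fri  2106: Mon/Sat  2107: Tue/Sun  2108: Thu/Mon  2109: Fri/Wed  2110: Sat/Thu  2111: Sun/Fri  2112: Tue/Sat ✓
Both conditions hold in: 2072, 2112 — 2.

2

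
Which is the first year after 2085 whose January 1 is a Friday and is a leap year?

Jan 1 advances by 2 weekdays after a leap year and by 1 after a common year.
2085: Jan 1 is Monday.
2086: Tuesday
2087: Wednesday
2088: Thursday (leap)
2089: Saturday
2090: Sunday
2091: Monday
2092: Tuesday (leap)
2093: Thursday
2094: Friday
2095: Saturday
2096: Sunday (leap)
2097: Tuesday
2098: Wednesday
2099: Thursday
2100: Friday
2101: Saturday
2102: Sunday
2103: Monday
2104: Tuesday (leap)
2105: Thursday
2106: Friday
2107: Saturday
2108: Sunday (leap)
2109: Tuesday
2110: Wednesday
2111: Thursday
2112: Friday (leap)
2112 begins on a Friday and is a leap year.

2112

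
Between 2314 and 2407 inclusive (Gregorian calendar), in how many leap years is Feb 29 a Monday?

3

Leap years in 2314–2407: 23 of them.
Feb 29 weekday advances by 5 (mod 7) from one leap year to the next four years later (or differs when a century non-leap intervenes).
Leap-day weekdays: 2316:Tue 2320:Sun 2324:Fri 2328:Wed 2332:Mon✓ 2336:Sat 2340:Thu 2344:Tue 2348:Sun 2352:Fri 2356:Wed 2360:Mon✓ 2364:Sat 2368:Thu 2372:Tue 2376:Sun 2380:Fri 2384:Wed 2388:Mon✓ 2392:Sat 2396:Thu 2400:Tue 2404:Sun
Monday: 2332, 2360, 2388 → 3.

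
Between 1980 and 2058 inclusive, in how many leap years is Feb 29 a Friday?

3

Leap years in 1980–2058: 20 of them.
Feb 29 weekday advances by 5 (mod 7) from one leap year to the next four years later (or differs when a century non-leap intervenes).
Leap-day weekdays: 1980:Fri✓ 1984:Wed 1988:Mon 1992:Sat 1996:Thu 2000:Tue 2004:Sun 2008:Fri✓ 2012:Wed 2016:Mon 2020:Sat 2024:Thu 2028:Tue 2032:Sun 2036:Fri✓ 2040:Wed 2044:Mon 2048:Sat 2052:Thu 2056:Tue
Friday: 1980, 2008, 2036 → 3.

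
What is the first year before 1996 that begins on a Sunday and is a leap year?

Jan 1 advances by 2 weekdays after a leap year and by 1 after a common year.
1996: Jan 1 is Monday (leap).
1995: Sunday
1994: Saturday
1993: Friday
1992: Wednesday (leap)
1991: Tuesday
1990: Monday
1989: Sunday
1988: Friday (leap)
1987: Thursday
1986: Wednesday
1985: Tuesday
1984: Sunday (leap)
1984 begins on a Sunday and is a leap year.

1984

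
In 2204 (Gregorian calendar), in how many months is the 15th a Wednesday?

2

Check the 15th of each month of 2204: Jan 15: Sun, Feb 15: Wed, Mar 15: Thu, Apr 15: Sun, May 15: Tue, Jun 15: Fri, Jul 15: Sun, Aug 15: Wed, Sep 15: Sat, Oct 15: Mon, Nov 15: Thu, Dec 15: Sat.
Wednesday occurs in February, August — 2 months.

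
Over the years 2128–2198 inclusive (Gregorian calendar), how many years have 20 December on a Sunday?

10

Track 20 December's weekday year by year (advancing +1, or +2 across a Feb 29):
  2128: Mon  2129: Tue (+1)  2130: Wed (+1)  2131: Thu (+1)  2132: Sat (+2)
  2133: Sun (+1) ✓  2134: Mon (+1)  2135: Tue (+1)  2136: Thu (+2)  2137: Fri (+1)
  2138: Sat (+1)  2139: Sun (+1) ✓  2140: Tue (+2)  2141: Wed (+1)  … (43 more years) …
  2185: Tue (+1)  2186: Wed (+1)  2187: Thu (+1)  2188: Sat (+2)  2189: Sun (+1) ✓
  2190: Mon (+1)  2191: Tue (+1)  2192: Thu (+2)  2193: Fri (+1)  2194: Sat (+1)
  2195: Sun (+1) ✓  2196: Tue (+2)  2197: Wed (+1)  2198: Thu (+1)
Sunday years: 2133, 2139, 2144, 2150, 2161, 2167, 2172, 2178, 2189, 2195 — 10 in total.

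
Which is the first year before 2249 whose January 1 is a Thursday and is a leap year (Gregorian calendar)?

Jan 1 advances by 2 weekdays after a leap year and by 1 after a common year.
2249: Jan 1 is Monday.
2248: Saturday (leap)
2247: Friday
2246: Thursday
2245: Wednesday
2244: Monday (leap)
2243: Sunday
2242: Saturday
2241: Friday
2240: Wednesday (leap)
2239: Tuesday
2238: Monday
2237: Sunday
2236: Friday (leap)
2235: Thursday
2234: Wednesday
2233: Tuesday
2232: Sunday (leap)
2231: Saturday
2230: Friday
2229: Thursday
2228: Tuesday (leap)
2227: Monday
2226: Sunday
2225: Saturday
2224: Thursday (leap)
2224 begins on a Thursday and is a leap year.

2224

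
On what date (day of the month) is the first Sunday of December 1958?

7

December 1, 1958 is a Monday, so the first Sunday is the 7th.
The first Sunday is 7 + 0 = 7.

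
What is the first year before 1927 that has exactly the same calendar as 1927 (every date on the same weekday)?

1921

Two years share a calendar iff Jan 1 falls on the same weekday and both are leap or both are common. 1927: Jan 1 is Saturday, common year.
1926: Jan 1 Friday, common
1925: Jan 1 Thursday, common
1924: Jan 1 Tuesday, leap
1923: Jan 1 Monday, common
1922: Jan 1 Sunday, common
1921: Jan 1 Saturday, common
1921 matches on both conditions.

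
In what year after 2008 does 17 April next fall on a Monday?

From one year to the next, a fixed date's weekday advances by 1, or by 2 when a Feb 29 lies between the two dates.
2008: April 17 is Thursday.
2009: Friday (+1)
2010: Saturday (+1)
2011: Sunday (+1)
2012: Tuesday (+2)
2013: Wednesday (+1)
2014: Thursday (+1)
2015: Friday (+1)
2016: Sunday (+2)
2017: Monday (+1)
17 April falls on a Monday in 2017.

2017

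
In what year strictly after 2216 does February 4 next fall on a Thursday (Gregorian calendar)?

2219

From one year to the next, a fixed date's weekday advances by 1, or by 2 when a Feb 29 lies between the two dates.
2216: February 4 is Sunday.
2217: Tuesday (+2)
2218: Wednesday (+1)
2219: Thursday (+1)
February 4 falls on a Thursday in 2219.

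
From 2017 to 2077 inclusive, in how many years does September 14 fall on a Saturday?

Track September 14's weekday year by year (advancing +1, or +2 across a Feb 29):
  2017: Thu  2018: Fri (+1)  2019: Sat (+1) ✓  2020: Mon (+2)  2021: Tue (+1)
  2022: Wed (+1)  2023: Thu (+1)  2024: Sat (+2) ✓  2025: Sun (+1)  2026: Mon (+1)
  2027: Tue (+1)  2028: Thu (+2)  2029: Fri (+1)  2030: Sat (+1) ✓  … (33 more years) …
  2064: Sun (+2)  2065: Mon (+1)  2066: Tue (+1)  2067: Wed (+1)  2068: Fri (+2)
  2069: Sat (+1) ✓  2070: Sun (+1)  2071: Mon (+1)  2072: Wed (+2)  2073: Thu (+1)
  2074: Fri (+1)  2075: Sat (+1) ✓  2076: Mon (+2)  2077: Tue (+1)
Saturday years: 2019, 2024, 2030, 2041, 2047, 2052, 2058, 2069, 2075 — 9 in total.

9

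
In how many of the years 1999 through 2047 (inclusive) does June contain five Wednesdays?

14

June has 30 days; it has five Wednesdays when Wednesday falls among the first (month-length − 28) days — i.e. when June 1 is one of Wednesday/Tuesday.
June 1 by year: 1999:Tue✓ 2000:Thu 2001:Fri 2002:Sat 2003:Sun 2004:Tue✓ 2005:Wed✓ 2006:Thu 2007:Fri 2008:Sun 2009:Mon 2010:Tue✓ 2011:Wed✓ 2012:Fri 2013:Sat …(19 more)… 2033:Wed✓ 2034:Thu 2035:Fri 2036:Sun 2037:Mon 2038:Tue✓ 2039:Wed✓ 2040:Fri 2041:Sat 2042:Sun 2043:Mon 2044:Wed✓ 2045:Thu 2046:Fri 2047:Sat
Years with five Wednesdays: 1999, 2004, 2005, 2010, 2011, 2016, 2021, 2022, 2027, 2032, 2033, 2038, 2039, 2044 → 14.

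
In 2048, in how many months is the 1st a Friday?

1

Check the 1st of each month of 2048: Jan 1: Wed, Feb 1: Sat, Mar 1: Sun, Apr 1: Wed, May 1: Fri, Jun 1: Mon, Jul 1: Wed, Aug 1: Sat, Sep 1: Tue, Oct 1: Thu, Nov 1: Sun, Dec 1: Tue.
Friday occurs in May — 1 month.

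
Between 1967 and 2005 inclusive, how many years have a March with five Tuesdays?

March has 31 days; it has five Tuesdays when Tuesday falls among the first (month-length − 28) days — i.e. when March 1 is one of Tuesday/Monday/Sunday.
March 1 by year: 1967:Wed 1968:Fri 1969:Sat 1970:Sun✓ 1971:Mon✓ 1972:Wed 1973:Thu 1974:Fri 1975:Sat 1976:Mon✓ 1977:Tue✓ 1978:Wed 1979:Thu 1980:Sat 1981:Sun✓ …(9 more)… 1991:Fri 1992:Sun✓ 1993:Mon✓ 1994:Tue✓ 1995:Wed 1996:Fri 1997:Sat 1998:Sun✓ 1999:Mon✓ 2000:Wed 2001:Thu 2002:Fri 2003:Sat 2004:Mon✓ 2005:Tue✓
Years with five Tuesdays: 1970, 1971, 1976, 1977, 1981, 1982, 1983, 1987, 1988, 1992, 1993, 1994, 1998, 1999, 2004, 2005 → 16.

16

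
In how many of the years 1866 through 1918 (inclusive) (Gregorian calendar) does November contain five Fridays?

November has 30 days; it has five Fridays when Friday falls among the first (month-length − 28) days — i.e. when November 1 is one of Friday/Thursday.
November 1 by year: 1866:Thu✓ 1867:Fri✓ 1868:Sun 1869:Mon 1870:Tue 1871:Wed 1872:Fri✓ 1873:Sat 1874:Sun 1875:Mon 1876:Wed 1877:Thu✓ 1878:Fri✓ 1879:Sat 1880:Mon …(23 more)… 1904:Tue 1905:Wed 1906:Thu✓ 1907:Fri✓ 1908:Sun 1909:Mon 1910:Tue 1911:Wed 1912:Fri✓ 1913:Sat 1914:Sun 1915:Mon 1916:Wed 1917:Thu✓ 1918:Fri✓
Years with five Fridays: 1866, 1867, 1872, 1877, 1878, 1883, 1888, 1889, 1894, 1895, 1900, 1901, 1906, 1907, 1912, 1917, 1918 → 17.

17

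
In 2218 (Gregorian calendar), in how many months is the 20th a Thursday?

Check the 20th of each month of 2218: Jan 20: Tue, Feb 20: Fri, Mar 20: Fri, Apr 20: Mon, May 20: Wed, Jun 20: Sat, Jul 20: Mon, Aug 20: Thu, Sep 20: Sun, Oct 20: Tue, Nov 20: Fri, Dec 20: Sun.
Thursday occurs in August — 1 month.

1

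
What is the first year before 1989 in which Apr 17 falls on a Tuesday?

1984

From one year to the next, a fixed date's weekday advances by 1, or by 2 when a Feb 29 lies between the two dates.
1989: April 17 is Monday.
1988: Sunday (−1)
1987: Friday (−2)
1986: Thursday (−1)
1985: Wednesday (−1)
1984: Tuesday (−1)
Apr 17 falls on a Tuesday in 1984.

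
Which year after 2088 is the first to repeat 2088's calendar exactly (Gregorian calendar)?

2128

Two years share a calendar iff Jan 1 falls on the same weekday and both are leap or both are common. 2088: Jan 1 is Thursday, leap year.
2089: Jan 1 Saturday, common
2090: Jan 1 Sunday, common
2091: Jan 1 Monday, common
2092: Jan 1 Tuesday, leap
2093: Jan 1 Thursday, common
2094: Jan 1 Friday, common
2095: Jan 1 Saturday, common
2096: Jan 1 Sunday, leap
2097: Jan 1 Tuesday, common
2098: Jan 1 Wednesday, common
2099: Jan 1 Thursday, common
2100: Jan 1 Friday, common
2101: Jan 1 Saturday, common
2102: Jan 1 Sunday, common
2103: Jan 1 Monday, common
2104: Jan 1 Tuesday, leap
2105: Jan 1 Thursday, common
2106: Jan 1 Friday, common
2107: Jan 1 Saturday, common
2108: Jan 1 Sunday, leap
2109: Jan 1 Tuesday, common
2110: Jan 1 Wednesday, common
2111: Jan 1 Thursday, common
2112: Jan 1 Friday, leap
2113: Jan 1 Sunday, common
2114: Jan 1 Monday, common
2115: Jan 1 Tuesday, common
2116: Jan 1 Wednesday, leap
2117: Jan 1 Friday, common
2118: Jan 1 Saturday, common
2119: Jan 1 Sunday, common
2120: Jan 1 Monday, leap
2121: Jan 1 Wednesday, common
2122: Jan 1 Thursday, common
2123: Jan 1 Friday, common
2124: Jan 1 Saturday, leap
2125: Jan 1 Monday, common
2126: Jan 1 Tuesday, common
2127: Jan 1 Wednesday, common
2128: Jan 1 Thursday, leap
2128 matches on both conditions.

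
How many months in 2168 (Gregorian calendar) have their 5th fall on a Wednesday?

1

Check the 5th of each month of 2168: Jan 5: Tue, Feb 5: Fri, Mar 5: Sat, Apr 5: Tue, May 5: Thu, Jun 5: Sun, Jul 5: Tue, Aug 5: Fri, Sep 5: Mon, Oct 5: Wed, Nov 5: Sat, Dec 5: Mon.
Wednesday occurs in October — 1 month.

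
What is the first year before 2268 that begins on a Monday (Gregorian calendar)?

2266

Jan 1 advances by 2 weekdays after a leap year and by 1 after a common year.
2268: Jan 1 is Wednesday (leap).
2267: Tuesday
2266: Monday
2266 begins on a Monday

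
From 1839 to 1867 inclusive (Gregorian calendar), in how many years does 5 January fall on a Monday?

Track 5 January's weekday year by year (advancing +1, or +2 across a Feb 29):
  1839: Sat  1840: Sun (+1)  1841: Tue (+2)  1842: Wed (+1)  1843: Thu (+1)
  1844: Fri (+1)  1845: Sun (+2)  1846: Mon (+1) ✓  1847: Tue (+1)  1848: Wed (+1)
  1849: Fri (+2)  1850: Sat (+1)  1851: Sun (+1)  1852: Mon (+1) ✓  1853: Wed (+2)
  1854: Thu (+1)  1855: Fri (+1)  1856: Sat (+1)  1857: Mon (+2) ✓  1858: Tue (+1)
  1859: Wed (+1)  1860: Thu (+1)  1861: Sat (+2)  1862: Sun (+1)  1863: Mon (+1) ✓
  1864: Tue (+1)  1865: Thu (+2)  1866: Fri (+1)  1867: Sat (+1)
Monday years: 1846, 1852, 1857, 1863 — 4 in total.

4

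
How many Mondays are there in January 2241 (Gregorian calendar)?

January 2241 has 31 days and begins on Friday.
The first Monday is January 4.
Mondays fall on 4, 11, 18, 25 — that's 4.

4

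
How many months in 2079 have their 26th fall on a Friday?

Check the 26th of each month of 2079: Jan 26: Thu, Feb 26: Sun, Mar 26: Sun, Apr 26: Wed, May 26: Fri, Jun 26: Mon, Jul 26: Wed, Aug 26: Sat, Sep 26: Tue, Oct 26: Thu, Nov 26: Sun, Dec 26: Tue.
Friday occurs in May — 1 month.

1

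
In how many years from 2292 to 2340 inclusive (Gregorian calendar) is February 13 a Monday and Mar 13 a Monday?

7

Check each year's weekday for February 13 and Mar 13:
  2292: Sat/Sun  2293: Mon/Mon ✓  2294: Tue/Tue  2295: Wed/Wed  2296: Thu/Fri  2297: Sat/Sat  2298: Sun/Sun  2299: Mon/Mon ✓  2300: Tue/Tue  2301: Wed/Wed  2302: Thu/Thu  2303: Fri/Fri  2304: Sat/Sun  2305: Mon/Mon ✓  …(21 more)…  2327: Sun/Sun  2328: Mon/Tue  2329: Wed/Wed  2330: Thu/Thu  2331: Fri/Fri  2332: Sat/Sun  2333: Mon/Mon ✓  2334: Tue/Tue  2335: Wed/Wed  2336: Thu/Fri  2337: Sat/Sat  2338: Sun/Sun  2339: Mon/Mon ✓  2340: Tue/Wed
Both conditions hold in: 2293, 2299, 2305, 2311, 2322, 2333, 2339 — 7.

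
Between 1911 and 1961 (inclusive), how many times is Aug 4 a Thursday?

7

Track Aug 4's weekday year by year (advancing +1, or +2 across a Feb 29):
  1911: Fri  1912: Sun (+2)  1913: Mon (+1)  1914: Tue (+1)  1915: Wed (+1)
  1916: Fri (+2)  1917: Sat (+1)  1918: Sun (+1)  1919: Mon (+1)  1920: Wed (+2)
  1921: Thu (+1) ✓  1922: Fri (+1)  1923: Sat (+1)  1924: Mon (+2)  … (23 more years) …
  1948: Wed (+2)  1949: Thu (+1) ✓  1950: Fri (+1)  1951: Sat (+1)  1952: Mon (+2)
  1953: Tue (+1)  1954: Wed (+1)  1955: Thu (+1) ✓  1956: Sat (+2)  1957: Sun (+1)
  1958: Mon (+1)  1959: Tue (+1)  1960: Thu (+2) ✓  1961: Fri (+1)
Thursday years: 1921, 1927, 1932, 1938, 1949, 1955, 1960 — 7 in total.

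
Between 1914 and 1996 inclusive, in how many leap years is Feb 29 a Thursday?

Leap years in 1914–1996: 21 of them.
Feb 29 weekday advances by 5 (mod 7) from one leap year to the next four years later (or differs when a century non-leap intervenes).
Leap-day weekdays: 1916:Tue 1920:Sun 1924:Fri 1928:Wed 1932:Mon 1936:Sat 1940:Thu✓ 1944:Tue 1948:Sun 1952:Fri 1956:Wed 1960:Mon 1964:Sat 1968:Thu✓ 1972:Tue 1976:Sun 1980:Fri 1984:Wed 1988:Mon 1992:Sat 1996:Thu✓
Thursday: 1940, 1968, 1996 → 3.

3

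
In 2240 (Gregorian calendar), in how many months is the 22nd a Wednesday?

3

Check the 22nd of each month of 2240: Jan 22: Wed, Feb 22: Sat, Mar 22: Sun, Apr 22: Wed, May 22: Fri, Jun 22: Mon, Jul 22: Wed, Aug 22: Sat, Sep 22: Tue, Oct 22: Thu, Nov 22: Sun, Dec 22: Tue.
Wednesday occurs in January, April, July — 3 months.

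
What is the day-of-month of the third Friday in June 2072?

17

June 1, 2072 is a Wednesday, so the first Friday is the 3rd.
The third Friday is 3 + 14 = 17.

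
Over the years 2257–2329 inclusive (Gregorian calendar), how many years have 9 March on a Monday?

Track 9 March's weekday year by year (advancing +1, or +2 across a Feb 29):
  2257: Mon ✓  2258: Tue (+1)  2259: Wed (+1)  2260: Fri (+2)  2261: Sat (+1)
  2262: Sun (+1)  2263: Mon (+1) ✓  2264: Wed (+2)  2265: Thu (+1)  2266: Fri (+1)
  2267: Sat (+1)  2268: Mon (+2) ✓  2269: Tue (+1)  2270: Wed (+1)  … (45 more years) …
  2316: Thu (+2)  2317: Fri (+1)  2318: Sat (+1)  2319: Sun (+1)  2320: Tue (+2)
  2321: Wed (+1)  2322: Thu (+1)  2323: Fri (+1)  2324: Sun (+2)  2325: Mon (+1) ✓
  2326: Tue (+1)  2327: Wed (+1)  2328: Fri (+2)  2329: Sat (+1)
Monday years: 2257, 2263, 2268, 2274, 2285, 2291, 2296, 2303, 2308, 2314, 2325 — 11 in total.

11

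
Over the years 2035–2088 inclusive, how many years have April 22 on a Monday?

Track April 22's weekday year by year (advancing +1, or +2 across a Feb 29):
  2035: Sun  2036: Tue (+2)  2037: Wed (+1)  2038: Thu (+1)  2039: Fri (+1)
  2040: Sun (+2)  2041: Mon (+1) ✓  2042: Tue (+1)  2043: Wed (+1)  2044: Fri (+2)
  2045: Sat (+1)  2046: Sun (+1)  2047: Mon (+1) ✓  2048: Wed (+2)  … (26 more years) …
  2075: Mon (+1) ✓  2076: Wed (+2)  2077: Thu (+1)  2078: Fri (+1)  2079: Sat (+1)
  2080: Mon (+2) ✓  2081: Tue (+1)  2082: Wed (+1)  2083: Thu (+1)  2084: Sat (+2)
  2085: Sun (+1)  2086: Mon (+1) ✓  2087: Tue (+1)  2088: Thu (+2)
Monday years: 2041, 2047, 2052, 2058, 2069, 2075, 2080, 2086 — 8 in total.

8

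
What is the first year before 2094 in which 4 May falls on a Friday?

From one year to the next, a fixed date's weekday advances by 1, or by 2 when a Feb 29 lies between the two dates.
2094: May 4 is Tuesday.
2093: Monday (−1)
2092: Sunday (−1)
2091: Friday (−2)
4 May falls on a Friday in 2091.

2091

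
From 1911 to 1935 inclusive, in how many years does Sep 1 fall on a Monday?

4

Track Sep 1's weekday year by year (advancing +1, or +2 across a Feb 29):
  1911: Fri  1912: Sun (+2)  1913: Mon (+1) ✓  1914: Tue (+1)  1915: Wed (+1)
  1916: Fri (+2)  1917: Sat (+1)  1918: Sun (+1)  1919: Mon (+1) ✓  1920: Wed (+2)
  1921: Thu (+1)  1922: Fri (+1)  1923: Sat (+1)  1924: Mon (+2) ✓  1925: Tue (+1)
  1926: Wed (+1)  1927: Thu (+1)  1928: Sat (+2)  1929: Sun (+1)  1930: Mon (+1) ✓
  1931: Tue (+1)  1932: Thu (+2)  1933: Fri (+1)  1934: Sat (+1)  1935: Sun (+1)
Monday years: 1913, 1919, 1924, 1930 — 4 in total.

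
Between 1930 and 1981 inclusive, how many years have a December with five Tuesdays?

December has 31 days; it has five Tuesdays when Tuesday falls among the first (month-length − 28) days — i.e. when December 1 is one of Tuesday/Monday/Sunday.
December 1 by year: 1930:Mon✓ 1931:Tue✓ 1932:Thu 1933:Fri 1934:Sat 1935:Sun✓ 1936:Tue✓ 1937:Wed 1938:Thu 1939:Fri 1940:Sun✓ 1941:Mon✓ 1942:Tue✓ 1943:Wed 1944:Fri …(22 more)… 1967:Fri 1968:Sun✓ 1969:Mon✓ 1970:Tue✓ 1971:Wed 1972:Fri 1973:Sat 1974:Sun✓ 1975:Mon✓ 1976:Wed 1977:Thu 1978:Fri 1979:Sat 1980:Mon✓ 1981:Tue✓
Years with five Tuesdays: 1930, 1931, 1935, 1936, 1940, 1941, 1942, 1946, 1947, 1952, 1953, 1957, 1958, 1959, 1963, 1964, 1968, 1969, 1970, 1974, 1975, 1980, 1981 → 23.

23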